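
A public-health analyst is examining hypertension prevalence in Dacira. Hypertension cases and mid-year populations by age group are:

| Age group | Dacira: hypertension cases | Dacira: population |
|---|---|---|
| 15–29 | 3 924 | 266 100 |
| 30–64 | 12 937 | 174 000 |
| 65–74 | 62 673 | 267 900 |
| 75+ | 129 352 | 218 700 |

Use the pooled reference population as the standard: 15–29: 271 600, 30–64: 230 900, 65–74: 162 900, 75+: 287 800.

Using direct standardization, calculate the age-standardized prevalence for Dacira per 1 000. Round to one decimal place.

240.8

Age-specific rates per 1 000 for Dacira: 14.746, 74.351, 233.942, 591.459.
Standard total = 953 200; weights = 0.2849, 0.2422, 0.1709, 0.3019.
Standardized rate: 0.2849×14.746 + 0.2422×74.351 + 0.1709×233.942 + 0.3019×591.459 = 240.7717 per 1 000.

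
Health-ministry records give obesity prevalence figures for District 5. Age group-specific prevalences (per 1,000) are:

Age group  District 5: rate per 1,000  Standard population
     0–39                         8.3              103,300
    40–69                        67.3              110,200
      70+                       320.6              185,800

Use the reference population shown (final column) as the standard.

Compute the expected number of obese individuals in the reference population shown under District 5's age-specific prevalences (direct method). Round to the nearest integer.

67841

Expected obese individuals = Σ (standard pop × age-specific rate ÷ 1,000)
= 103,300×8.3/1,000 + 110,200×67.3/1,000 + 185,800×320.6/1,000
= 857.39 + 7416.46 + 59567.48 = 67841.33.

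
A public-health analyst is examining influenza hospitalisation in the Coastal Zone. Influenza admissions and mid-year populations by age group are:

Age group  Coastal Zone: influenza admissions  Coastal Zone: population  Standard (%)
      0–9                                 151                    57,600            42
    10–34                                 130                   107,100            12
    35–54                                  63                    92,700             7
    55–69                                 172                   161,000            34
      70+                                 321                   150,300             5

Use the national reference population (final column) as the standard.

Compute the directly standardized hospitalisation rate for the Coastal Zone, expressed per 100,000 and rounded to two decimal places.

176.43

Age-specific rates per 100,000 for the Coastal Zone: 262.15, 121.38, 67.96, 106.83, 213.57.
Standard weights: 0.42, 0.12, 0.07, 0.34, 0.05.
Standardized rate: 0.4200×262.15 + 0.1200×121.38 + 0.0700×67.96 + 0.3400×106.83 + 0.0500×213.57 = 176.4289 per 100,000.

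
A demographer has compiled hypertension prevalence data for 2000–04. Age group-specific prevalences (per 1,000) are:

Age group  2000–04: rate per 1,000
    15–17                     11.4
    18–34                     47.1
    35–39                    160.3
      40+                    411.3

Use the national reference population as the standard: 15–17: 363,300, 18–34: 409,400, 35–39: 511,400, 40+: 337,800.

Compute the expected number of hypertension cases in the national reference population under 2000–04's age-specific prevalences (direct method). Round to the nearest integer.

244339

Expected hypertension cases = Σ (standard pop × age-specific rate ÷ 1,000)
= 363,300×11.4/1,000 + 409,400×47.1/1,000 + 511,400×160.3/1,000 + 337,800×411.3/1,000
= 4141.62 + 19282.74 + 81977.42 + 138937.14 = 244338.92.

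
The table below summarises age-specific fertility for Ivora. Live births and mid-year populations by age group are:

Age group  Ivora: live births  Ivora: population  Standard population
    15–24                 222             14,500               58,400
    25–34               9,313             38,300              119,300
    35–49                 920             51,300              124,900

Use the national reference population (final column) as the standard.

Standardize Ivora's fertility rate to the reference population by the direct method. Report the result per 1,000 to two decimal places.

106.22

Age-specific rates per 1,000 for Ivora: 15.310, 243.159, 17.934.
Standard total = 302,600; weights = 0.1930, 0.3942, 0.4128.
Standardized rate: 0.1930×15.310 + 0.3942×243.159 + 0.4128×17.934 = 106.2226 per 1,000.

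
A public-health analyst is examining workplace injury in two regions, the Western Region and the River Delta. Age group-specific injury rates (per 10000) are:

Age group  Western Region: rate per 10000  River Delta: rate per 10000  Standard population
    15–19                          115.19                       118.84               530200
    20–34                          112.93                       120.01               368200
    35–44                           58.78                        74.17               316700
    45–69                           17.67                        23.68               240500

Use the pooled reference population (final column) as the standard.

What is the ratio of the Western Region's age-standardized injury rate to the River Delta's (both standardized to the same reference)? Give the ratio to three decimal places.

0.920

Standard total = 1455600; weights = 0.3642, 0.2530, 0.2176, 0.1652.
The Western Region: 0.3642×115.19 + 0.2530×112.93 + 0.2176×58.78 + 0.1652×17.67 = 86.2324 per 10000.
The River Delta: 0.3642×118.84 + 0.2530×120.01 + 0.2176×74.17 + 0.1652×23.68 = 93.6942 per 10000.
Ratio = 86.2324 ÷ 93.6942 = 0.92036.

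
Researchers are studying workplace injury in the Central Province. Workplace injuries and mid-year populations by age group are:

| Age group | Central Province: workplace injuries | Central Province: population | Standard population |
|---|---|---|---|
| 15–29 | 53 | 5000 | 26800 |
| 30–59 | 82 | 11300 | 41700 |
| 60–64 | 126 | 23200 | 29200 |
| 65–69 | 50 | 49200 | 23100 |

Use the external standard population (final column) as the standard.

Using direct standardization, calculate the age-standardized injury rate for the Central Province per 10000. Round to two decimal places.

63.64

Age-specific rates per 10000 for the Central Province: 106.00, 72.57, 54.31, 10.16.
Standard total = 120800; weights = 0.2219, 0.3452, 0.2417, 0.1912.
Standardized rate: 0.2219×106.00 + 0.3452×72.57 + 0.2417×54.31 + 0.1912×10.16 = 63.6377 per 10000.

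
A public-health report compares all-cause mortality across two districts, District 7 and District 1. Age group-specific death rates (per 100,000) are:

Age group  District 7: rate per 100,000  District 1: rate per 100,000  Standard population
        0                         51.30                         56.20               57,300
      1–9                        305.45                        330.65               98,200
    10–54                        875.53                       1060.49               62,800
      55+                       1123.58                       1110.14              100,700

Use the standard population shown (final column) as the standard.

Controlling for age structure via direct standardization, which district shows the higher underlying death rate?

Standard total = 319,000; weights = 0.1796, 0.3078, 0.1969, 0.3157.
District 7: 0.1796×51.30 + 0.3078×305.45 + 0.1969×875.53 + 0.3157×1123.58 = 630.2899 per 100,000.
District 1: 0.1796×56.20 + 0.3078×330.65 + 0.1969×1060.49 + 0.3157×1110.14 = 671.0971 per 100,000.

District 1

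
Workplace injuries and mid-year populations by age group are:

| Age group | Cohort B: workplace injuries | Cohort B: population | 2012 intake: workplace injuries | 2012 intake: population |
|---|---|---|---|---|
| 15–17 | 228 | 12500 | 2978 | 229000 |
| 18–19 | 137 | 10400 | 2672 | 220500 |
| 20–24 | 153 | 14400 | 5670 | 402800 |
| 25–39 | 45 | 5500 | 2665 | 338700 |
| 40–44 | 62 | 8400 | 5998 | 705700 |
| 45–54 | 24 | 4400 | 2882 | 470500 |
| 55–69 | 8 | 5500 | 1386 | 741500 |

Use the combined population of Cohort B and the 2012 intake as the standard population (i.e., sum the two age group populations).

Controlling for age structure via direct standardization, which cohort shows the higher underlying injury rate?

2012 intake

Age-specific rates per 10000 for Cohort B: 182.40, 131.73, 106.25, 81.82, 73.81, 54.55, 14.55.
For the 2012 intake: 130.04, 121.18, 140.76, 78.68, 84.99, 61.25, 18.69.
Combined standard total = 3169800; weights = 0.0762, 0.0728, 0.1316, 0.1086, 0.2253, 0.1498, 0.2357.
Cohort B: 0.0762×182.40 + 0.0728×131.73 + 0.1316×106.25 + 0.1086×81.82 + 0.2253×73.81 + 0.1498×54.55 + 0.2357×14.55 = 74.5889 per 10000.
The 2012 intake: 0.0762×130.04 + 0.0728×121.18 + 0.1316×140.76 + 0.1086×78.68 + 0.2253×84.99 + 0.1498×61.25 + 0.2357×18.69 = 78.5355 per 10000.
The crude rates (107.53 vs 78.01) would put Cohort B higher, but that reflects its age composition; once standardized to a common age structure, the 2012 intake has the higher underlying rate.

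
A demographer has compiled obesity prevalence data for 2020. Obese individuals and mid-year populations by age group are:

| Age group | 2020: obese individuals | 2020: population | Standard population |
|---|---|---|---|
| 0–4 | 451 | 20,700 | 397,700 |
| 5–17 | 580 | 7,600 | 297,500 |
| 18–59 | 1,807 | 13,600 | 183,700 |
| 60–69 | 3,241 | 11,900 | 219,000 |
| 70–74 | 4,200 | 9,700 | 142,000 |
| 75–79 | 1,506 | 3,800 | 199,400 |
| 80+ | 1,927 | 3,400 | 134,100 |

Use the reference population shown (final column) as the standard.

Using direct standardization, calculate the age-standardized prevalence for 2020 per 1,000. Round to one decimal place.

Age-specific rates per 1,000 for 2020: 21.787, 76.316, 132.868, 272.353, 432.990, 396.316, 566.765.
Standard total = 1,573,400; weights = 0.2528, 0.1891, 0.1168, 0.1392, 0.0903, 0.1267, 0.0852.
Standardized rate: 0.2528×21.787 + 0.1891×76.316 + 0.1168×132.868 + 0.1392×272.353 + 0.0903×432.990 + 0.1267×396.316 + 0.0852×566.765 = 210.9667 per 1,000.

211.0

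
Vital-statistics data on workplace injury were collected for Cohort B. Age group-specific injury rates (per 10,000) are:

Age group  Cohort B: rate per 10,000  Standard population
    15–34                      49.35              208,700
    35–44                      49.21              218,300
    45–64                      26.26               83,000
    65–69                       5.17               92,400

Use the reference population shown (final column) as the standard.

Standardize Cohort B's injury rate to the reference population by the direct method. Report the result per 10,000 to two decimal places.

39.34

Standard total = 602,400; weights = 0.3464, 0.3624, 0.1378, 0.1534.
Standardized rate: 0.3464×49.35 + 0.3624×49.21 + 0.1378×26.26 + 0.1534×5.17 = 39.3413 per 10,000.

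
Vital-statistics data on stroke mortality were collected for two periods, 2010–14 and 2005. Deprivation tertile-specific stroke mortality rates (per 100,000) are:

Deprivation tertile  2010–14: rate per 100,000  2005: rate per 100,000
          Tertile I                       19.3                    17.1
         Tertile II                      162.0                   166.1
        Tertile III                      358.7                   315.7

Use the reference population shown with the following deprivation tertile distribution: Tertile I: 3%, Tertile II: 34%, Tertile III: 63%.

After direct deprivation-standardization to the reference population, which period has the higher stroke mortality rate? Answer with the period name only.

2010–14

Standard weights: 0.03, 0.34, 0.63.
2010–14: 0.0300×19.3 + 0.3400×162.0 + 0.6300×358.7 = 281.6400 per 100,000.
2005: 0.0300×17.1 + 0.3400×166.1 + 0.6300×315.7 = 255.8780 per 100,000.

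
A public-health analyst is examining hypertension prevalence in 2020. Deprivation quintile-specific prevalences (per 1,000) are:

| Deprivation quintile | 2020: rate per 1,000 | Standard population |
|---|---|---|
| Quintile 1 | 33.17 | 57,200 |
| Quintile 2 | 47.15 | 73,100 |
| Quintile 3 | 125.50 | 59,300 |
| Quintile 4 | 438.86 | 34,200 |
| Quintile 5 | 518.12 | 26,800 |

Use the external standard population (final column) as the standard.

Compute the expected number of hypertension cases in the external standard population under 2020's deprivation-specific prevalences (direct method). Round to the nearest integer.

Expected hypertension cases = Σ (standard pop × deprivation-specific rate ÷ 1,000)
= 57,200×33.17/1,000 + 73,100×47.15/1,000 + 59,300×125.50/1,000 + 34,200×438.86/1,000 + 26,800×518.12/1,000
= 1897.32 + 3446.66 + 7442.15 + 15009.01 + 13885.62 = 41680.77.

41681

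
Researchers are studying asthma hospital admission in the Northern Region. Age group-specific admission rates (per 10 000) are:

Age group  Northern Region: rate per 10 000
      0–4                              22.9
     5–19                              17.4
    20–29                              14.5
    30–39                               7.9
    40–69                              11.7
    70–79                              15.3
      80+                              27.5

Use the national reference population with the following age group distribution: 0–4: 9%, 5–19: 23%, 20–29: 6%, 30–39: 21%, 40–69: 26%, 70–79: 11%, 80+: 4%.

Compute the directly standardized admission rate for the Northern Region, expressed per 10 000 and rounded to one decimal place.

Standard weights: 0.09, 0.23, 0.06, 0.21, 0.26, 0.11, 0.04.
Standardized rate: 0.0900×22.9 + 0.2300×17.4 + 0.0600×14.5 + 0.2100×7.9 + 0.2600×11.7 + 0.1100×15.3 + 0.0400×27.5 = 14.4170 per 10 000.

14.4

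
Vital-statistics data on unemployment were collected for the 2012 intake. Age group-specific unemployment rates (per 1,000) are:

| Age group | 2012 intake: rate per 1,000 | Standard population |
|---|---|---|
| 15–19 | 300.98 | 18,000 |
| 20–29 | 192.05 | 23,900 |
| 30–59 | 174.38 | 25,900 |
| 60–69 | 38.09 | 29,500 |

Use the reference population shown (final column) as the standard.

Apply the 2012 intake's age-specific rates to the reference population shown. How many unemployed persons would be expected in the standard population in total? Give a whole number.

15648

Expected unemployed persons = Σ (standard pop × age-specific rate ÷ 1,000)
= 18,000×300.98/1,000 + 23,900×192.05/1,000 + 25,900×174.38/1,000 + 29,500×38.09/1,000
= 5417.64 + 4589.99 + 4516.44 + 1123.65 = 15647.73.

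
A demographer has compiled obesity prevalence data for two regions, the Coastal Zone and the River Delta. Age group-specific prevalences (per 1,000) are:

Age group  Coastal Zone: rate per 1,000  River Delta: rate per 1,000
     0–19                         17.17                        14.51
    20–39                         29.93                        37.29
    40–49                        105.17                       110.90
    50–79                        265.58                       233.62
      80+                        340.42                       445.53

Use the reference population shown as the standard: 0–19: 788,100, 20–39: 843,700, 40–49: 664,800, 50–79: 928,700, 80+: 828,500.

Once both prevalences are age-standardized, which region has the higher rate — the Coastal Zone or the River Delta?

River Delta

Standard total = 4,053,800; weights = 0.1944, 0.2081, 0.1640, 0.2291, 0.2044.
The Coastal Zone: 0.1944×17.17 + 0.2081×29.93 + 0.1640×105.17 + 0.2291×265.58 + 0.2044×340.42 = 157.2309 per 1,000.
The River Delta: 0.1944×14.51 + 0.2081×37.29 + 0.1640×110.90 + 0.2291×233.62 + 0.2044×445.53 = 173.3454 per 1,000.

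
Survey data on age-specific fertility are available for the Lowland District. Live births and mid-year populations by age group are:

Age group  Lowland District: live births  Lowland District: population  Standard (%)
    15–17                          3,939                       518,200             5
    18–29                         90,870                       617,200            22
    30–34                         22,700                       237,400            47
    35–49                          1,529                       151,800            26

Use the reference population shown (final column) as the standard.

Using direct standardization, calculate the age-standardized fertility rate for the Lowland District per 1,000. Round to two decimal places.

Age-specific rates per 1,000 for the Lowland District: 7.601, 147.229, 95.619, 10.072.
Standard weights: 0.05, 0.22, 0.47, 0.26.
Standardized rate: 0.0500×7.601 + 0.2200×147.229 + 0.4700×95.619 + 0.2600×10.072 = 80.3304 per 1,000.

80.33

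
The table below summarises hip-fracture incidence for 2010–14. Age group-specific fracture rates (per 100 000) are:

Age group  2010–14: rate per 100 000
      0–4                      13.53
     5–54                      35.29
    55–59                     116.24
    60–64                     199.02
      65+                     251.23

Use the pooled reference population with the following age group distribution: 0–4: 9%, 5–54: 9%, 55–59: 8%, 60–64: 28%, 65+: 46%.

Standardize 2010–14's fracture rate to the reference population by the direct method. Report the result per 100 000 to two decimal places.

Standard weights: 0.09, 0.09, 0.08, 0.28, 0.46.
Standardized rate: 0.0900×13.53 + 0.0900×35.29 + 0.0800×116.24 + 0.2800×199.02 + 0.4600×251.23 = 184.9844 per 100 000.

184.98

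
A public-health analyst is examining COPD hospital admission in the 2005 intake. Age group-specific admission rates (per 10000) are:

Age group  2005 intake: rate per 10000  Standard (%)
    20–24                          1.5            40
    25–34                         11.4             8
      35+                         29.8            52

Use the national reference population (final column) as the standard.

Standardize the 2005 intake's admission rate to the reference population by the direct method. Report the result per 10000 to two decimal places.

Standard weights: 0.40, 0.08, 0.52.
Standardized rate: 0.4000×1.5 + 0.0800×11.4 + 0.5200×29.8 = 17.0080 per 10000.

17.01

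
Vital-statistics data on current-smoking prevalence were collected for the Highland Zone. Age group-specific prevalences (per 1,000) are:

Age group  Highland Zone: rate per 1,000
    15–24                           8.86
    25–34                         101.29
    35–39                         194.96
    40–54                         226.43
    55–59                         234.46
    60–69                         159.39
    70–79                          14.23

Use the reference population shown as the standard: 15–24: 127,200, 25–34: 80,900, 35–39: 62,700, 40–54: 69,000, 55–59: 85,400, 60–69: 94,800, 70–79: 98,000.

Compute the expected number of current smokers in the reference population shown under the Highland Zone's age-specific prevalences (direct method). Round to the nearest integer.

Expected current smokers = Σ (standard pop × age-specific rate ÷ 1,000)
= 127,200×8.86/1,000 + 80,900×101.29/1,000 + 62,700×194.96/1,000 + 69,000×226.43/1,000 + 85,400×234.46/1,000 + 94,800×159.39/1,000 + 98,000×14.23/1,000
= 1126.99 + 8194.36 + 12223.99 + 15623.67 + 20022.88 + 15110.17 + 1394.54 = 73696.61.

73697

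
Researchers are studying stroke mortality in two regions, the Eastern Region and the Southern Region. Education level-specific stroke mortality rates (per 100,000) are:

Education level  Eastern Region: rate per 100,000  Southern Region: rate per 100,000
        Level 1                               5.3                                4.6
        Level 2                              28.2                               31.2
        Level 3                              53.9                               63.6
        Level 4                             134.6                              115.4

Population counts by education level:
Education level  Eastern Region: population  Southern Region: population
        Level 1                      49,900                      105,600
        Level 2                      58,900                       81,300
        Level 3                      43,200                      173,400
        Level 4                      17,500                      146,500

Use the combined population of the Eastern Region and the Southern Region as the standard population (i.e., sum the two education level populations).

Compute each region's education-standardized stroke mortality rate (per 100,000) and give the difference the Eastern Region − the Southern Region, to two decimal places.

1.09

Combined standard total = 676,300; weights = 0.2299, 0.2073, 0.3203, 0.2425.
The Eastern Region: 0.2299×5.3 + 0.2073×28.2 + 0.3203×53.9 + 0.2425×134.6 = 56.9672 per 100,000.
The Southern Region: 0.2299×4.6 + 0.2073×31.2 + 0.3203×63.6 + 0.2425×115.4 = 55.8789 per 100,000.
Difference = 56.9672 − 55.8789 = 1.0883.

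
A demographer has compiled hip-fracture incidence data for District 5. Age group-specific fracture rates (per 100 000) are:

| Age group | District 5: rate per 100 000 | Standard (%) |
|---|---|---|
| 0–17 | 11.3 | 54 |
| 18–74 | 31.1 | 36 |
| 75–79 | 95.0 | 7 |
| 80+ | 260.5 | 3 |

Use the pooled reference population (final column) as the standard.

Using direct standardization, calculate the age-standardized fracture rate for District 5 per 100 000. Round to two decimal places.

Standard weights: 0.54, 0.36, 0.07, 0.03.
Standardized rate: 0.5400×11.3 + 0.3600×31.1 + 0.0700×95.0 + 0.0300×260.5 = 31.7630 per 100 000.

31.76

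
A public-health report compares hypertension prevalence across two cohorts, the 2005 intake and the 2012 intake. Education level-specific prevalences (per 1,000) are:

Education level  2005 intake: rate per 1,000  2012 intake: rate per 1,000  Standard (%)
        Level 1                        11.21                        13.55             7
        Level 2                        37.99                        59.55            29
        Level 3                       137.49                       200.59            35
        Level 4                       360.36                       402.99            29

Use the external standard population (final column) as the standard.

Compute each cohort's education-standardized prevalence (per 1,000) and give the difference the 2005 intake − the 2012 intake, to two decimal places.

-40.86

Standard weights: 0.07, 0.29, 0.35, 0.29.
The 2005 intake: 0.0700×11.21 + 0.2900×37.99 + 0.3500×137.49 + 0.2900×360.36 = 164.4277 per 1,000.
The 2012 intake: 0.0700×13.55 + 0.2900×59.55 + 0.3500×200.59 + 0.2900×402.99 = 205.2916 per 1,000.
Difference = 164.4277 − 205.2916 = -40.8639.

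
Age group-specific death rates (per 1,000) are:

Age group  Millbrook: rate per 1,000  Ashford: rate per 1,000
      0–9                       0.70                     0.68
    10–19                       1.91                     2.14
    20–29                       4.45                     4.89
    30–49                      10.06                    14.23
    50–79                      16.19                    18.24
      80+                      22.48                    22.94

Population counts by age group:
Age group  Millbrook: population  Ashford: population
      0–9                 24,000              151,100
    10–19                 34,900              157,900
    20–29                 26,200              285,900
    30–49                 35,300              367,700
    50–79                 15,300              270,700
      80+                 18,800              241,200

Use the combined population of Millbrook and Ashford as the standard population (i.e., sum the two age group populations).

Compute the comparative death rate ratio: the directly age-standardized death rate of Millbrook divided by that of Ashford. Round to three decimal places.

Combined standard total = 1,629,000; weights = 0.1075, 0.1184, 0.1916, 0.2474, 0.1756, 0.1596.
Millbrook: 0.1075×0.70 + 0.1184×1.91 + 0.1916×4.45 + 0.2474×10.06 + 0.1756×16.19 + 0.1596×22.48 = 10.0730 per 1,000.
Ashford: 0.1075×0.68 + 0.1184×2.14 + 0.1916×4.89 + 0.2474×14.23 + 0.1756×18.24 + 0.1596×22.94 = 11.6474 per 1,000.
Ratio = 10.0730 ÷ 11.6474 = 0.86483.

0.865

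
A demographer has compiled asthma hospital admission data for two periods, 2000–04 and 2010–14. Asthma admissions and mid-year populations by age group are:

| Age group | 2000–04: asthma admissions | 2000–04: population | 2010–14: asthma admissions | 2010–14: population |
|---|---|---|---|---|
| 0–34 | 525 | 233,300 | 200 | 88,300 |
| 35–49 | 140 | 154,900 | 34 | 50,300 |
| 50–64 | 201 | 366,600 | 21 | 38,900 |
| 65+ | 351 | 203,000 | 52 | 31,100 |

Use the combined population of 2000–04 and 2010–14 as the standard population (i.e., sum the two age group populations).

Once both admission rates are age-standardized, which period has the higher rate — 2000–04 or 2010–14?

Age-specific rates per 10,000 for 2000–04: 22.50, 9.04, 5.48, 17.29.
For 2010–14: 22.65, 6.76, 5.40, 16.72.
Combined standard total = 1,166,400; weights = 0.2757, 0.1759, 0.3477, 0.2007.
2000–04: 0.2757×22.50 + 0.1759×9.04 + 0.3477×5.48 + 0.2007×17.29 = 13.1710 per 10,000.
2010–14: 0.2757×22.65 + 0.1759×6.76 + 0.3477×5.40 + 0.2007×16.72 = 12.6668 per 10,000.
The crude rates (12.71 vs 14.72) would put 2010–14 higher, but that reflects its age composition; once standardized to a common age structure, 2000–04 has the higher underlying rate.

2000–04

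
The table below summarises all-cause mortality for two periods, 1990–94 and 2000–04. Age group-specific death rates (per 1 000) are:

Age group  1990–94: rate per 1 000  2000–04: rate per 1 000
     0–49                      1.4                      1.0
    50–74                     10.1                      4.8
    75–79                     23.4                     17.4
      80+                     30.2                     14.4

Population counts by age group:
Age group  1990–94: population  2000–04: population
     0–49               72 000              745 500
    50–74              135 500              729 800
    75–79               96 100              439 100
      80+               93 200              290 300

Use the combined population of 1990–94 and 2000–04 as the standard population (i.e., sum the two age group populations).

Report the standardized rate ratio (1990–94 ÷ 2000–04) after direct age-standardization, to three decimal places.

1.716

Combined standard total = 2 601 500; weights = 0.3142, 0.3326, 0.2057, 0.1474.
1990–94: 0.3142×1.4 + 0.3326×10.1 + 0.2057×23.4 + 0.1474×30.2 = 13.0653 per 1 000.
2000–04: 0.3142×1.0 + 0.3326×4.8 + 0.2057×17.4 + 0.1474×14.4 = 7.6132 per 1 000.
Ratio = 13.0653 ÷ 7.6132 = 1.71613.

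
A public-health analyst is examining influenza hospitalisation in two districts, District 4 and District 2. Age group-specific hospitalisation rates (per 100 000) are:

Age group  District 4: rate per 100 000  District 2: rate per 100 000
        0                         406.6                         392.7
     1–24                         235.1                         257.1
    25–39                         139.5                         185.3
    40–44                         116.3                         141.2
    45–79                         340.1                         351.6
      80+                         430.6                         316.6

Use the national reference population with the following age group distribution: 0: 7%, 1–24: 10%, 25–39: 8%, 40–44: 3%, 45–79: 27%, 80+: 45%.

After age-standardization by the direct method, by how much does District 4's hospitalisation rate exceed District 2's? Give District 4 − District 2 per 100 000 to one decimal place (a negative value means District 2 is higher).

Standard weights: 0.07, 0.10, 0.08, 0.03, 0.27, 0.45.
District 4: 0.0700×406.6 + 0.1000×235.1 + 0.0800×139.5 + 0.0300×116.3 + 0.2700×340.1 + 0.4500×430.6 = 352.2180 per 100 000.
District 2: 0.0700×392.7 + 0.1000×257.1 + 0.0800×185.3 + 0.0300×141.2 + 0.2700×351.6 + 0.4500×316.6 = 309.6610 per 100 000.
Difference = 352.2180 − 309.6610 = 42.5570.

42.6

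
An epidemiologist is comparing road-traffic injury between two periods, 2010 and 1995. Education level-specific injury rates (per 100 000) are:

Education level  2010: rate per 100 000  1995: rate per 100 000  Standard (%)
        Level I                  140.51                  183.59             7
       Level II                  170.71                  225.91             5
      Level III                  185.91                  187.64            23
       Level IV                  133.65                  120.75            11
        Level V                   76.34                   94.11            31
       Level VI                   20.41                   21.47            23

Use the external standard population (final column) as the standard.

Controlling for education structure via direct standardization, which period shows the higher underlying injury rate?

1995

Standard weights: 0.07, 0.05, 0.23, 0.11, 0.31, 0.23.
2010: 0.0700×140.51 + 0.0500×170.71 + 0.2300×185.91 + 0.1100×133.65 + 0.3100×76.34 + 0.2300×20.41 = 104.1917 per 100 000.
1995: 0.0700×183.59 + 0.0500×225.91 + 0.2300×187.64 + 0.1100×120.75 + 0.3100×94.11 + 0.2300×21.47 = 114.6987 per 100 000.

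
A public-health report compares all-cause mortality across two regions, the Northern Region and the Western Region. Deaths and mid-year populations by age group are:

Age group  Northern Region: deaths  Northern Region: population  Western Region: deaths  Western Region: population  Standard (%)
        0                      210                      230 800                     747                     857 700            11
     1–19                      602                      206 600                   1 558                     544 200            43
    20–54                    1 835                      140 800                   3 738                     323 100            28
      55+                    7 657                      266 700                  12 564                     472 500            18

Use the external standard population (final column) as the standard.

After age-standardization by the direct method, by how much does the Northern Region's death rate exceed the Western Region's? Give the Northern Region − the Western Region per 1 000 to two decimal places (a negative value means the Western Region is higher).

0.82

Age-specific rates per 1 000 for the Northern Region: 0.910, 2.914, 13.033, 28.710.
For the Western Region: 0.871, 2.863, 11.569, 26.590.
Standard weights: 0.11, 0.43, 0.28, 0.18.
The Northern Region: 0.1100×0.910 + 0.4300×2.914 + 0.2800×13.033 + 0.1800×28.710 = 10.1700 per 1 000.
The Western Region: 0.1100×0.871 + 0.4300×2.863 + 0.2800×11.569 + 0.1800×26.590 = 9.3525 per 1 000.
Difference = 10.1700 − 9.3525 = 0.8175.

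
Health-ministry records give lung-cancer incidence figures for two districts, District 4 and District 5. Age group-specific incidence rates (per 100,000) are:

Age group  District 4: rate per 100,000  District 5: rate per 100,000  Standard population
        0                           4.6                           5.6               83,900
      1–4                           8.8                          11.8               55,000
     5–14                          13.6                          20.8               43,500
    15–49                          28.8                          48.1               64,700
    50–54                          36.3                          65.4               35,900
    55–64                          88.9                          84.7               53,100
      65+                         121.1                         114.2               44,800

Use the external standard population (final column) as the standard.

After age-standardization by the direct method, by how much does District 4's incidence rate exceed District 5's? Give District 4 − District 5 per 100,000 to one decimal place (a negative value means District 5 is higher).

Standard total = 380,900; weights = 0.2203, 0.1444, 0.1142, 0.1699, 0.0943, 0.1394, 0.1176.
District 4: 0.2203×4.6 + 0.1444×8.8 + 0.1142×13.6 + 0.1699×28.8 + 0.0943×36.3 + 0.1394×88.9 + 0.1176×121.1 = 38.7869 per 100,000.
District 5: 0.2203×5.6 + 0.1444×11.8 + 0.1142×20.8 + 0.1699×48.1 + 0.0943×65.4 + 0.1394×84.7 + 0.1176×114.2 = 44.8866 per 100,000.
Difference = 38.7869 − 44.8866 = -6.0997.

-6.1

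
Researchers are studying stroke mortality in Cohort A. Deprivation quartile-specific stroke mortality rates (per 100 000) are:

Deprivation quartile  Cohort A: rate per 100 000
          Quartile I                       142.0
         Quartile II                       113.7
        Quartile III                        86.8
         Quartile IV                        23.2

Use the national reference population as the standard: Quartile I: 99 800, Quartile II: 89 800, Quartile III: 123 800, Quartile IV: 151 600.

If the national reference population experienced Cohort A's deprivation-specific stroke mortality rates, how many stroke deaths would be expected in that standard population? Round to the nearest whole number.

Expected stroke deaths = Σ (standard pop × deprivation-specific rate ÷ 100 000)
= 99 800×142.0/100 000 + 89 800×113.7/100 000 + 123 800×86.8/100 000 + 151 600×23.2/100 000
= 141.72 + 102.10 + 107.46 + 35.17 = 386.45.

386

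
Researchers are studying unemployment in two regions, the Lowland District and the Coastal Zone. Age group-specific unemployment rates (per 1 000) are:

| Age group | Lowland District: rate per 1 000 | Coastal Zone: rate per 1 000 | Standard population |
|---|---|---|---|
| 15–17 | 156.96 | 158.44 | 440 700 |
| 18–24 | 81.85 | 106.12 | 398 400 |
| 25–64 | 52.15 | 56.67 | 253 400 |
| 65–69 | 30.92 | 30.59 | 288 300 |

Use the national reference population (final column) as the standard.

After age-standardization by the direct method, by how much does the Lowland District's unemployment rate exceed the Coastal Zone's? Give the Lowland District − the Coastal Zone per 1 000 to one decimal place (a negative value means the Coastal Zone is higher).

-8.2

Standard total = 1 380 800; weights = 0.3192, 0.2885, 0.1835, 0.2088.
The Lowland District: 0.3192×156.96 + 0.2885×81.85 + 0.1835×52.15 + 0.2088×30.92 = 89.7381 per 1 000.
The Coastal Zone: 0.3192×158.44 + 0.2885×106.12 + 0.1835×56.67 + 0.2088×30.59 = 97.9736 per 1 000.
Difference = 89.7381 − 97.9736 = -8.2355.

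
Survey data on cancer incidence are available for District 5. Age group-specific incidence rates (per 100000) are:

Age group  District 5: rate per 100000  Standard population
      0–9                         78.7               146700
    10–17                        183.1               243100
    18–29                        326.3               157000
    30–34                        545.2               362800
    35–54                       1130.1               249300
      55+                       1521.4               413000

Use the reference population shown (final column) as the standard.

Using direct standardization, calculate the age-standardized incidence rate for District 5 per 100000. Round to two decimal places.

Standard total = 1571900; weights = 0.0933, 0.1547, 0.0999, 0.2308, 0.1586, 0.2627.
Standardized rate: 0.0933×78.7 + 0.1547×183.1 + 0.0999×326.3 + 0.2308×545.2 + 0.1586×1130.1 + 0.2627×1521.4 = 773.0496 per 100000.

773.05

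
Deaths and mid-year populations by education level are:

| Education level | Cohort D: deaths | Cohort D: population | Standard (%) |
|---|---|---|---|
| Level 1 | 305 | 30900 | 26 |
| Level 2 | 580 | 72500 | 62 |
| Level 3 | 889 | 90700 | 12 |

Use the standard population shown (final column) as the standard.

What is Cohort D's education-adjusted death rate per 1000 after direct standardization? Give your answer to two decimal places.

Education-specific rates per 1000 for Cohort D: 9.871, 8.000, 9.802.
Standard weights: 0.26, 0.62, 0.12.
Standardized rate: 0.2600×9.871 + 0.6200×8.000 + 0.1200×9.802 = 8.7025 per 1000.

8.70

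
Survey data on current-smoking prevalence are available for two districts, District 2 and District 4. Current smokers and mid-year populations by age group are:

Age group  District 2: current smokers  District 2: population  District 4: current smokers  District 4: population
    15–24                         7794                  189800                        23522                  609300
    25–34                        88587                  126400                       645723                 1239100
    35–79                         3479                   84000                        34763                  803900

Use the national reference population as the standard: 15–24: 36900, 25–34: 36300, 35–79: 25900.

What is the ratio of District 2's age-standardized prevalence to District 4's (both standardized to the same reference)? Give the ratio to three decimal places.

1.306

Age-specific rates per 1000 for District 2: 41.064, 700.847, 41.417.
For District 4: 38.605, 521.123, 43.243.
Standard total = 99100; weights = 0.3724, 0.3663, 0.2614.
District 2: 0.3724×41.064 + 0.3663×700.847 + 0.2614×41.417 = 282.8324 per 1000.
District 4: 0.3724×38.605 + 0.3663×521.123 + 0.2614×43.243 = 216.5617 per 1000.
Ratio = 282.8324 ÷ 216.5617 = 1.30601.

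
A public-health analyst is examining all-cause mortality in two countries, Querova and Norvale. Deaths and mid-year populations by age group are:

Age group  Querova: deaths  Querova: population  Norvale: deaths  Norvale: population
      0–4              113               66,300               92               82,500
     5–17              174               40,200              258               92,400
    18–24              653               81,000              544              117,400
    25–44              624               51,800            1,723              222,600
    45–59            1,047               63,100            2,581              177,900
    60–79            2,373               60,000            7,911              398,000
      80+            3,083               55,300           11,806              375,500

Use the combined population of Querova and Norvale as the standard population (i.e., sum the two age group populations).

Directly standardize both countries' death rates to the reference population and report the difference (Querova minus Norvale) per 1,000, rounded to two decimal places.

Age-specific rates per 1,000 for Querova: 1.704, 4.328, 8.062, 12.046, 16.593, 39.550, 55.750.
For Norvale: 1.115, 2.792, 4.634, 7.740, 14.508, 19.877, 31.441.
Combined standard total = 1,884,000; weights = 0.0790, 0.0704, 0.1053, 0.1456, 0.1279, 0.2431, 0.2287.
Querova: 0.0790×1.704 + 0.0704×4.328 + 0.1053×8.062 + 0.1456×12.046 + 0.1279×16.593 + 0.2431×39.550 + 0.2287×55.750 = 27.5279 per 1,000.
Norvale: 0.0790×1.115 + 0.0704×2.792 + 0.1053×4.634 + 0.1456×7.740 + 0.1279×14.508 + 0.2431×19.877 + 0.2287×31.441 = 15.7772 per 1,000.
Difference = 27.5279 − 15.7772 = 11.7507.

11.75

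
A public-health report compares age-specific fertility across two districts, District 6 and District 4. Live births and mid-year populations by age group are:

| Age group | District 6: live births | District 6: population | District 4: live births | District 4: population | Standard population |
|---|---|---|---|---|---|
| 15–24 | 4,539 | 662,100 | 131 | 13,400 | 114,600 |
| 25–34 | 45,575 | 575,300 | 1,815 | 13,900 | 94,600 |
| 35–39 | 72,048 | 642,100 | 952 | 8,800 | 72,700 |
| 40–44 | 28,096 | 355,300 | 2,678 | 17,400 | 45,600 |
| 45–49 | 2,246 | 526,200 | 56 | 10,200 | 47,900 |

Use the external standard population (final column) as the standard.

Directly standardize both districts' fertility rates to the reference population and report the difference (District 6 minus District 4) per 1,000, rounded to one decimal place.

-22.3

Age-specific rates per 1,000 for District 6: 6.855, 79.220, 112.207, 79.077, 4.268.
For District 4: 9.776, 130.576, 108.182, 153.908, 5.490.
Standard total = 375,400; weights = 0.3053, 0.2520, 0.1937, 0.1215, 0.1276.
District 6: 0.3053×6.855 + 0.2520×79.220 + 0.1937×112.207 + 0.1215×79.077 + 0.1276×4.268 = 53.9361 per 1,000.
District 4: 0.3053×9.776 + 0.2520×130.576 + 0.1937×108.182 + 0.1215×153.908 + 0.1276×5.490 = 76.2355 per 1,000.
Difference = 53.9361 − 76.2355 = -22.2994.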